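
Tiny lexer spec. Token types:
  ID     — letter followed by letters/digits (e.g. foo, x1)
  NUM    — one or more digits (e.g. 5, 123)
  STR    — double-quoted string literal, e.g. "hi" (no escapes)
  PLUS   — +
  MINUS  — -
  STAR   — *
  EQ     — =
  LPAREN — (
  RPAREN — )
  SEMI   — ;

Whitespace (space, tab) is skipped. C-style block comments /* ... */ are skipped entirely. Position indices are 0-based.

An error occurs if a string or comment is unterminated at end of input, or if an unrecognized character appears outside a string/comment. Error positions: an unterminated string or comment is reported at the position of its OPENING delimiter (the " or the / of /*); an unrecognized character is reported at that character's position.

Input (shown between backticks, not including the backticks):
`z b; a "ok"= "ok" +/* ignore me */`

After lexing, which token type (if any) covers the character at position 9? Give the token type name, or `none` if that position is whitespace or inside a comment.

Answer: STR

Derivation:
pos=0: emit ID 'z' (now at pos=1)
pos=2: emit ID 'b' (now at pos=3)
pos=3: emit SEMI ';'
pos=5: emit ID 'a' (now at pos=6)
pos=7: enter STRING mode
pos=7: emit STR "ok" (now at pos=11)
pos=11: emit EQ '='
pos=13: enter STRING mode
pos=13: emit STR "ok" (now at pos=17)
pos=18: emit PLUS '+'
pos=19: enter COMMENT mode (saw '/*')
exit COMMENT mode (now at pos=34)
DONE. 8 tokens: [ID, ID, SEMI, ID, STR, EQ, STR, PLUS]
Position 9: char is 'k' -> STR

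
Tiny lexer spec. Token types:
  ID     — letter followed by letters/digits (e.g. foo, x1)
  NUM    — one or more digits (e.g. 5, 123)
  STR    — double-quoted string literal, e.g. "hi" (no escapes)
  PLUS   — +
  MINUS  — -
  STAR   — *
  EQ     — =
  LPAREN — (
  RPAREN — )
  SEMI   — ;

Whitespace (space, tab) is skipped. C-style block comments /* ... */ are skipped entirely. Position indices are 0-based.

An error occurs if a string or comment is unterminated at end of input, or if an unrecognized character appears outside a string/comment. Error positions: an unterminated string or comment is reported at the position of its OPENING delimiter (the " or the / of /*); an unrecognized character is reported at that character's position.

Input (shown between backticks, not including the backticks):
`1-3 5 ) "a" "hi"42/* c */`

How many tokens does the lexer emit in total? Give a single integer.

Answer: 8

Derivation:
pos=0: emit NUM '1' (now at pos=1)
pos=1: emit MINUS '-'
pos=2: emit NUM '3' (now at pos=3)
pos=4: emit NUM '5' (now at pos=5)
pos=6: emit RPAREN ')'
pos=8: enter STRING mode
pos=8: emit STR "a" (now at pos=11)
pos=12: enter STRING mode
pos=12: emit STR "hi" (now at pos=16)
pos=16: emit NUM '42' (now at pos=18)
pos=18: enter COMMENT mode (saw '/*')
exit COMMENT mode (now at pos=25)
DONE. 8 tokens: [NUM, MINUS, NUM, NUM, RPAREN, STR, STR, NUM]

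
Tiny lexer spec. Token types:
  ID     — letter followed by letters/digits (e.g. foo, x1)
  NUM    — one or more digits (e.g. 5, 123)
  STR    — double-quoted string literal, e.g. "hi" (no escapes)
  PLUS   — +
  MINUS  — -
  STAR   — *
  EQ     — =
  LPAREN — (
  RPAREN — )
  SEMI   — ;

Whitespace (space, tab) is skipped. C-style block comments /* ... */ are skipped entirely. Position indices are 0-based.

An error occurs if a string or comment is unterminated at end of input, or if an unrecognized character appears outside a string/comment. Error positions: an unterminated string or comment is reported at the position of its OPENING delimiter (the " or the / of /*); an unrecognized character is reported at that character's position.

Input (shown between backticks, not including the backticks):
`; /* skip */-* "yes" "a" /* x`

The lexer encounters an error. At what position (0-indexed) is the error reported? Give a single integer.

pos=0: emit SEMI ';'
pos=2: enter COMMENT mode (saw '/*')
exit COMMENT mode (now at pos=12)
pos=12: emit MINUS '-'
pos=13: emit STAR '*'
pos=15: enter STRING mode
pos=15: emit STR "yes" (now at pos=20)
pos=21: enter STRING mode
pos=21: emit STR "a" (now at pos=24)
pos=25: enter COMMENT mode (saw '/*')
pos=25: ERROR — unterminated comment (reached EOF)

Answer: 25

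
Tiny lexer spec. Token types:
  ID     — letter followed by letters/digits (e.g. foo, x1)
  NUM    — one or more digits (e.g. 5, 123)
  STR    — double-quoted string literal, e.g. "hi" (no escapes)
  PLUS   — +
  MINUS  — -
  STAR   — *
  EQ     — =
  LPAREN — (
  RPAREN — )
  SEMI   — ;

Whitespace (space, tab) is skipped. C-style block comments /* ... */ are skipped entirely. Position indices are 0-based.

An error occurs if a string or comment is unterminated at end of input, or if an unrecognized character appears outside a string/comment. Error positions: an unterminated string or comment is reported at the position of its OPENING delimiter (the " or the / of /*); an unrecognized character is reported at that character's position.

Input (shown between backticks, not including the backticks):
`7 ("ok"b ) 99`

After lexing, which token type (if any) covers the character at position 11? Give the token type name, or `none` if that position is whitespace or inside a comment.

Answer: NUM

Derivation:
pos=0: emit NUM '7' (now at pos=1)
pos=2: emit LPAREN '('
pos=3: enter STRING mode
pos=3: emit STR "ok" (now at pos=7)
pos=7: emit ID 'b' (now at pos=8)
pos=9: emit RPAREN ')'
pos=11: emit NUM '99' (now at pos=13)
DONE. 6 tokens: [NUM, LPAREN, STR, ID, RPAREN, NUM]
Position 11: char is '9' -> NUM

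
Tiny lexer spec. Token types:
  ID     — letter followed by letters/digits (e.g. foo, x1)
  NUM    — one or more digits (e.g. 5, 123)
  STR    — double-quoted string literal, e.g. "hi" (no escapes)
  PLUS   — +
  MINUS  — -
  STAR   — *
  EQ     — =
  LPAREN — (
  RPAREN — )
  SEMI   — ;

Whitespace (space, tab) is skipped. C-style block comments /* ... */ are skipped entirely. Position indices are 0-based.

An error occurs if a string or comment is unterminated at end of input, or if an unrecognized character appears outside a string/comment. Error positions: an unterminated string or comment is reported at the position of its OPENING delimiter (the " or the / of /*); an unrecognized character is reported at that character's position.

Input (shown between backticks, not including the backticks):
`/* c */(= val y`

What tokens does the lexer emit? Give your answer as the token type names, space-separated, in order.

pos=0: enter COMMENT mode (saw '/*')
exit COMMENT mode (now at pos=7)
pos=7: emit LPAREN '('
pos=8: emit EQ '='
pos=10: emit ID 'val' (now at pos=13)
pos=14: emit ID 'y' (now at pos=15)
DONE. 4 tokens: [LPAREN, EQ, ID, ID]

Answer: LPAREN EQ ID ID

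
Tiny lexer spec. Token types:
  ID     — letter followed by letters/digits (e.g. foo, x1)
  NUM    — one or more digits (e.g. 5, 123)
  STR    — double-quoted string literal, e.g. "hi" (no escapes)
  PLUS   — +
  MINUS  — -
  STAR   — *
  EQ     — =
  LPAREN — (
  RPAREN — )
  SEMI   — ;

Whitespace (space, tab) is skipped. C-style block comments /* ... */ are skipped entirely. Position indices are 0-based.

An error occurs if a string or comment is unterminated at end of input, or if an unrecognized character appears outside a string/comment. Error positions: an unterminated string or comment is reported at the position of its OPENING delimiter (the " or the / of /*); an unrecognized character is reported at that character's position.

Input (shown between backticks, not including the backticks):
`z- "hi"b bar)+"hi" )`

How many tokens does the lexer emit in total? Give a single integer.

Answer: 9

Derivation:
pos=0: emit ID 'z' (now at pos=1)
pos=1: emit MINUS '-'
pos=3: enter STRING mode
pos=3: emit STR "hi" (now at pos=7)
pos=7: emit ID 'b' (now at pos=8)
pos=9: emit ID 'bar' (now at pos=12)
pos=12: emit RPAREN ')'
pos=13: emit PLUS '+'
pos=14: enter STRING mode
pos=14: emit STR "hi" (now at pos=18)
pos=19: emit RPAREN ')'
DONE. 9 tokens: [ID, MINUS, STR, ID, ID, RPAREN, PLUS, STR, RPAREN]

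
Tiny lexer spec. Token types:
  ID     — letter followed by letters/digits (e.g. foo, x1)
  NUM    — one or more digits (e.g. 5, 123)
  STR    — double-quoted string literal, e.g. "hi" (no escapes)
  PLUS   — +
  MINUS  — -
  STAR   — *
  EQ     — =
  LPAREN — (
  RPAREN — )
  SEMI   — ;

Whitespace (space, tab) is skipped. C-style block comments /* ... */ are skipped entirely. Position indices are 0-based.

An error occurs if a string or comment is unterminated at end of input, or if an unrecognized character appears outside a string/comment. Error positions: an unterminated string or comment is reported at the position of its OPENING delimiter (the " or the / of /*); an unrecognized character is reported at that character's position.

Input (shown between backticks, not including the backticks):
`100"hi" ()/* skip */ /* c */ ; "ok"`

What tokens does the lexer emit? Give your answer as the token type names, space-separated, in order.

Answer: NUM STR LPAREN RPAREN SEMI STR

Derivation:
pos=0: emit NUM '100' (now at pos=3)
pos=3: enter STRING mode
pos=3: emit STR "hi" (now at pos=7)
pos=8: emit LPAREN '('
pos=9: emit RPAREN ')'
pos=10: enter COMMENT mode (saw '/*')
exit COMMENT mode (now at pos=20)
pos=21: enter COMMENT mode (saw '/*')
exit COMMENT mode (now at pos=28)
pos=29: emit SEMI ';'
pos=31: enter STRING mode
pos=31: emit STR "ok" (now at pos=35)
DONE. 6 tokens: [NUM, STR, LPAREN, RPAREN, SEMI, STR]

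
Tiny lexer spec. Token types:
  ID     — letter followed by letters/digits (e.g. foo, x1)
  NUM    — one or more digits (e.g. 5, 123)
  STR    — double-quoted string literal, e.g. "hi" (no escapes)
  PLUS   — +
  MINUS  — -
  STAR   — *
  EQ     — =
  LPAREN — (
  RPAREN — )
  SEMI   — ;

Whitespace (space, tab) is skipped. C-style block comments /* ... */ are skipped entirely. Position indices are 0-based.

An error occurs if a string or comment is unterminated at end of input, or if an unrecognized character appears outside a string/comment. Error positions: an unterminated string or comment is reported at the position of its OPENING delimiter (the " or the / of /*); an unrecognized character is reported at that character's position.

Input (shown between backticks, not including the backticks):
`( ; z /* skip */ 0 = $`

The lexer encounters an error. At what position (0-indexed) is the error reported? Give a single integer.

pos=0: emit LPAREN '('
pos=2: emit SEMI ';'
pos=4: emit ID 'z' (now at pos=5)
pos=6: enter COMMENT mode (saw '/*')
exit COMMENT mode (now at pos=16)
pos=17: emit NUM '0' (now at pos=18)
pos=19: emit EQ '='
pos=21: ERROR — unrecognized char '$'

Answer: 21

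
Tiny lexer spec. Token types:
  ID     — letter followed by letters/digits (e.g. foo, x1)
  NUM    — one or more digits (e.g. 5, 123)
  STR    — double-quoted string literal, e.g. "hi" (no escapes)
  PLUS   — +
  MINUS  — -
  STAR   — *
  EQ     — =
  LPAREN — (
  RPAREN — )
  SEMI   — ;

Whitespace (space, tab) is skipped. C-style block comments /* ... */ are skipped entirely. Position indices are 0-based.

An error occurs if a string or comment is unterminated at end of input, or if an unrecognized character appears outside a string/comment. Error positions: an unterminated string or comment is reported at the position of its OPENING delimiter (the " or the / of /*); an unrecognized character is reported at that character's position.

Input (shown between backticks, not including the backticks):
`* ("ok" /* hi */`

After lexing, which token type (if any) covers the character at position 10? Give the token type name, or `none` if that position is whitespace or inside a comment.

pos=0: emit STAR '*'
pos=2: emit LPAREN '('
pos=3: enter STRING mode
pos=3: emit STR "ok" (now at pos=7)
pos=8: enter COMMENT mode (saw '/*')
exit COMMENT mode (now at pos=16)
DONE. 3 tokens: [STAR, LPAREN, STR]
Position 10: char is ' ' -> none

Answer: none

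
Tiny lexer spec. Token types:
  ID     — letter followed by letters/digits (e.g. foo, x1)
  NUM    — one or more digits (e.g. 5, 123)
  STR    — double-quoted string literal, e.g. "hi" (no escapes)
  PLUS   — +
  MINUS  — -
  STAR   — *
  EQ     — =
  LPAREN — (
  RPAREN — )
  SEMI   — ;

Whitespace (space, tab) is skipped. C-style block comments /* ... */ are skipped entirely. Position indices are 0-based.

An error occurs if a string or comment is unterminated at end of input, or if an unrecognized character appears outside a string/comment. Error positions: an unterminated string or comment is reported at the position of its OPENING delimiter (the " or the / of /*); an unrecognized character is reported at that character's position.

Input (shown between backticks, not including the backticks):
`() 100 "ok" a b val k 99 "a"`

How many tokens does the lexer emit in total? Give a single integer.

Answer: 10

Derivation:
pos=0: emit LPAREN '('
pos=1: emit RPAREN ')'
pos=3: emit NUM '100' (now at pos=6)
pos=7: enter STRING mode
pos=7: emit STR "ok" (now at pos=11)
pos=12: emit ID 'a' (now at pos=13)
pos=14: emit ID 'b' (now at pos=15)
pos=16: emit ID 'val' (now at pos=19)
pos=20: emit ID 'k' (now at pos=21)
pos=22: emit NUM '99' (now at pos=24)
pos=25: enter STRING mode
pos=25: emit STR "a" (now at pos=28)
DONE. 10 tokens: [LPAREN, RPAREN, NUM, STR, ID, ID, ID, ID, NUM, STR]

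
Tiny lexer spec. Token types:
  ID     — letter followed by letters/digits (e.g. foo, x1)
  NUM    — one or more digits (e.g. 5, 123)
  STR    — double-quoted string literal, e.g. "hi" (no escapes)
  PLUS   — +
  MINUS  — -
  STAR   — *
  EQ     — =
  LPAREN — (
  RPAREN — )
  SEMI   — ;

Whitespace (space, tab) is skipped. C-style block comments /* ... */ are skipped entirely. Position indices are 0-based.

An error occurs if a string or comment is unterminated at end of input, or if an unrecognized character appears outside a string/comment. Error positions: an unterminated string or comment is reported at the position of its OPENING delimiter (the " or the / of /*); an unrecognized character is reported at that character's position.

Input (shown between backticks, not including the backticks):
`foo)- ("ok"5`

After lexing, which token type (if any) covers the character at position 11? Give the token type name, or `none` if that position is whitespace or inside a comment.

Answer: NUM

Derivation:
pos=0: emit ID 'foo' (now at pos=3)
pos=3: emit RPAREN ')'
pos=4: emit MINUS '-'
pos=6: emit LPAREN '('
pos=7: enter STRING mode
pos=7: emit STR "ok" (now at pos=11)
pos=11: emit NUM '5' (now at pos=12)
DONE. 6 tokens: [ID, RPAREN, MINUS, LPAREN, STR, NUM]
Position 11: char is '5' -> NUM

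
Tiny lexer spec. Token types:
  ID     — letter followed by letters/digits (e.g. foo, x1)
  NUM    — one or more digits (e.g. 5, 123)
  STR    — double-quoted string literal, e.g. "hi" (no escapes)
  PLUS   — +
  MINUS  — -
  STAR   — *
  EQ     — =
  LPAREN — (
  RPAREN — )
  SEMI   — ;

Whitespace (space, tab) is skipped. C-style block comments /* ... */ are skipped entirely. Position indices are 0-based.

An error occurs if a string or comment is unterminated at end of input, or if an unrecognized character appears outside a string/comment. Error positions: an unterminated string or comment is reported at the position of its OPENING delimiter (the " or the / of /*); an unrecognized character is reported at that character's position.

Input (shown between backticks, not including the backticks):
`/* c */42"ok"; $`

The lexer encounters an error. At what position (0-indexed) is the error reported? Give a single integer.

pos=0: enter COMMENT mode (saw '/*')
exit COMMENT mode (now at pos=7)
pos=7: emit NUM '42' (now at pos=9)
pos=9: enter STRING mode
pos=9: emit STR "ok" (now at pos=13)
pos=13: emit SEMI ';'
pos=15: ERROR — unrecognized char '$'

Answer: 15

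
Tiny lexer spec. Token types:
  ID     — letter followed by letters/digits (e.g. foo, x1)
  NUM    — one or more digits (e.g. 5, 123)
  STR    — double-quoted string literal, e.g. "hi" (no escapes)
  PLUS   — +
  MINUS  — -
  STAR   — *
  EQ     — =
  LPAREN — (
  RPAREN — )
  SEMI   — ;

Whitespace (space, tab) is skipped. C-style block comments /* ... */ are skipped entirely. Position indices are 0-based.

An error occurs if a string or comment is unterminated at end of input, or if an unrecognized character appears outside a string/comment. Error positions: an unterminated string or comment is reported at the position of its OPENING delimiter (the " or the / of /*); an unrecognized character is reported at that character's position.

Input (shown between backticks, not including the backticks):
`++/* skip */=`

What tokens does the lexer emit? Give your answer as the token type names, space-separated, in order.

pos=0: emit PLUS '+'
pos=1: emit PLUS '+'
pos=2: enter COMMENT mode (saw '/*')
exit COMMENT mode (now at pos=12)
pos=12: emit EQ '='
DONE. 3 tokens: [PLUS, PLUS, EQ]

Answer: PLUS PLUS EQ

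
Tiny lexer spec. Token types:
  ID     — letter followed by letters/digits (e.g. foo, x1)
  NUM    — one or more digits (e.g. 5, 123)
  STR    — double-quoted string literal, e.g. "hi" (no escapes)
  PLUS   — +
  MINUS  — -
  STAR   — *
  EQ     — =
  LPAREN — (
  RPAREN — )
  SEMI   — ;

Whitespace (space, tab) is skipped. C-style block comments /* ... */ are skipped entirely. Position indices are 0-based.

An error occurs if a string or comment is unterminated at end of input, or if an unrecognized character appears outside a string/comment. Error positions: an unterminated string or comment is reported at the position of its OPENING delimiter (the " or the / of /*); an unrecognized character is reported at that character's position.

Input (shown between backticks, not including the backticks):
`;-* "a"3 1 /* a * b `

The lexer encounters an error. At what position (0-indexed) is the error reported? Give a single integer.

Answer: 11

Derivation:
pos=0: emit SEMI ';'
pos=1: emit MINUS '-'
pos=2: emit STAR '*'
pos=4: enter STRING mode
pos=4: emit STR "a" (now at pos=7)
pos=7: emit NUM '3' (now at pos=8)
pos=9: emit NUM '1' (now at pos=10)
pos=11: enter COMMENT mode (saw '/*')
pos=11: ERROR — unterminated comment (reached EOF)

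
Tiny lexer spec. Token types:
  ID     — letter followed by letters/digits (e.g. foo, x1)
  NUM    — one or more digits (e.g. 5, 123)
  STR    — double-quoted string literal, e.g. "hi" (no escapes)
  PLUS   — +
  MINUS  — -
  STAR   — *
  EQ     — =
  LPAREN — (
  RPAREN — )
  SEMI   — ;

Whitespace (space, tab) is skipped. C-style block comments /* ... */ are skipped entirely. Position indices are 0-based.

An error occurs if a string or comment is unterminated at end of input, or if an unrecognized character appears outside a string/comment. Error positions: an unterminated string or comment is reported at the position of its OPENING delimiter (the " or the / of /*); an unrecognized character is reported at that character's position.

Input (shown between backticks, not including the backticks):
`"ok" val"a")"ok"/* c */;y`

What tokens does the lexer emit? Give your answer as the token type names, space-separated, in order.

Answer: STR ID STR RPAREN STR SEMI ID

Derivation:
pos=0: enter STRING mode
pos=0: emit STR "ok" (now at pos=4)
pos=5: emit ID 'val' (now at pos=8)
pos=8: enter STRING mode
pos=8: emit STR "a" (now at pos=11)
pos=11: emit RPAREN ')'
pos=12: enter STRING mode
pos=12: emit STR "ok" (now at pos=16)
pos=16: enter COMMENT mode (saw '/*')
exit COMMENT mode (now at pos=23)
pos=23: emit SEMI ';'
pos=24: emit ID 'y' (now at pos=25)
DONE. 7 tokens: [STR, ID, STR, RPAREN, STR, SEMI, ID]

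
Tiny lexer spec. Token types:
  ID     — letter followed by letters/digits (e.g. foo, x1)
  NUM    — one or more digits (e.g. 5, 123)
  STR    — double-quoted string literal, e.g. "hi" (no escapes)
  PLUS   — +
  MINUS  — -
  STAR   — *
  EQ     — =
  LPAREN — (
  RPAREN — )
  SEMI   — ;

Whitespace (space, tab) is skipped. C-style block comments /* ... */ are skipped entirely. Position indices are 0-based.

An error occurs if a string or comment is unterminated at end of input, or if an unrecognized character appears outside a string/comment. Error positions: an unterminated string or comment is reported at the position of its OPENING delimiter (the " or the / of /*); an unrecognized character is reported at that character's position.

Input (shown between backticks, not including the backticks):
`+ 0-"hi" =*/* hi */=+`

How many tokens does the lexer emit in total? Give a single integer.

pos=0: emit PLUS '+'
pos=2: emit NUM '0' (now at pos=3)
pos=3: emit MINUS '-'
pos=4: enter STRING mode
pos=4: emit STR "hi" (now at pos=8)
pos=9: emit EQ '='
pos=10: emit STAR '*'
pos=11: enter COMMENT mode (saw '/*')
exit COMMENT mode (now at pos=19)
pos=19: emit EQ '='
pos=20: emit PLUS '+'
DONE. 8 tokens: [PLUS, NUM, MINUS, STR, EQ, STAR, EQ, PLUS]

Answer: 8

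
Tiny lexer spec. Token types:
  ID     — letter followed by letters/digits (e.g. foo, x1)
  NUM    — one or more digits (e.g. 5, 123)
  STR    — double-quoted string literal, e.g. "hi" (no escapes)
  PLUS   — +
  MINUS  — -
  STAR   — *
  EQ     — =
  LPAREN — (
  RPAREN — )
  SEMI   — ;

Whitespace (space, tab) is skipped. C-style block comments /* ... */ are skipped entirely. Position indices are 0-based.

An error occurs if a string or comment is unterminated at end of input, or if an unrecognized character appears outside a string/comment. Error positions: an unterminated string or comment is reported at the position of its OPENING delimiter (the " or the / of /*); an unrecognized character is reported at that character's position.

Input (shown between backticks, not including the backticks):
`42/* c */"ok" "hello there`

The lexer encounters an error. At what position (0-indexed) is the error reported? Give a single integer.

Answer: 14

Derivation:
pos=0: emit NUM '42' (now at pos=2)
pos=2: enter COMMENT mode (saw '/*')
exit COMMENT mode (now at pos=9)
pos=9: enter STRING mode
pos=9: emit STR "ok" (now at pos=13)
pos=14: enter STRING mode
pos=14: ERROR — unterminated string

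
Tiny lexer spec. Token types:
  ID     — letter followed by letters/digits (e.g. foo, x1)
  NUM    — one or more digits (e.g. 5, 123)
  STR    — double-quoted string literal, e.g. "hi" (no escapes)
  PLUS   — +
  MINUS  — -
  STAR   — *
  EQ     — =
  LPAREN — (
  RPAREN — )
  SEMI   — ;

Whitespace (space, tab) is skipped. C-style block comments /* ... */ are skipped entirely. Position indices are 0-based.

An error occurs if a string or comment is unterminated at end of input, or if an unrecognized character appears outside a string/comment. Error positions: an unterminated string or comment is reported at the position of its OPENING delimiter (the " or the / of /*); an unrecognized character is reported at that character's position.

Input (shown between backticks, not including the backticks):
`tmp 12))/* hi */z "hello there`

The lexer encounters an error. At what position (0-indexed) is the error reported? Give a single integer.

Answer: 18

Derivation:
pos=0: emit ID 'tmp' (now at pos=3)
pos=4: emit NUM '12' (now at pos=6)
pos=6: emit RPAREN ')'
pos=7: emit RPAREN ')'
pos=8: enter COMMENT mode (saw '/*')
exit COMMENT mode (now at pos=16)
pos=16: emit ID 'z' (now at pos=17)
pos=18: enter STRING mode
pos=18: ERROR — unterminated string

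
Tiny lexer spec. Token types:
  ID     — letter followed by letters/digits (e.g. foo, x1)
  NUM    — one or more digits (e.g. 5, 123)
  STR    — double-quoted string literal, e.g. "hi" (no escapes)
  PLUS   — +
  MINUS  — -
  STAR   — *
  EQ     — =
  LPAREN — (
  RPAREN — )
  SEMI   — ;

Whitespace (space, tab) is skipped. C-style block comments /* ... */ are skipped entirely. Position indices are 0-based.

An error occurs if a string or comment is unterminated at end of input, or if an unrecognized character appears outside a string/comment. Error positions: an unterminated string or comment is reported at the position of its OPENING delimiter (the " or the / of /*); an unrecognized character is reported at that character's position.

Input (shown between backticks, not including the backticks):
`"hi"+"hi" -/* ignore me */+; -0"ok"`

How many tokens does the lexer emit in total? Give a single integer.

Answer: 9

Derivation:
pos=0: enter STRING mode
pos=0: emit STR "hi" (now at pos=4)
pos=4: emit PLUS '+'
pos=5: enter STRING mode
pos=5: emit STR "hi" (now at pos=9)
pos=10: emit MINUS '-'
pos=11: enter COMMENT mode (saw '/*')
exit COMMENT mode (now at pos=26)
pos=26: emit PLUS '+'
pos=27: emit SEMI ';'
pos=29: emit MINUS '-'
pos=30: emit NUM '0' (now at pos=31)
pos=31: enter STRING mode
pos=31: emit STR "ok" (now at pos=35)
DONE. 9 tokens: [STR, PLUS, STR, MINUS, PLUS, SEMI, MINUS, NUM, STR]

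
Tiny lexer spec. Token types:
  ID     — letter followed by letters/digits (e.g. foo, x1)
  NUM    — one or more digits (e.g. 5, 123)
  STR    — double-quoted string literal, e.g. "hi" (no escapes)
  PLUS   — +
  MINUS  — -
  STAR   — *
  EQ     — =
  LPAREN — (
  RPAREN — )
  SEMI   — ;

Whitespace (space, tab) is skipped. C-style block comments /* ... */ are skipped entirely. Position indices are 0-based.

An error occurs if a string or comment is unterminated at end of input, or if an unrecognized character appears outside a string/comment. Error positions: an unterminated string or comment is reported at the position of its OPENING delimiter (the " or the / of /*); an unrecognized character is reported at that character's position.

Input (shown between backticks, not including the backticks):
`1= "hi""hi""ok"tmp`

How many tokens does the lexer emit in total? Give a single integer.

Answer: 6

Derivation:
pos=0: emit NUM '1' (now at pos=1)
pos=1: emit EQ '='
pos=3: enter STRING mode
pos=3: emit STR "hi" (now at pos=7)
pos=7: enter STRING mode
pos=7: emit STR "hi" (now at pos=11)
pos=11: enter STRING mode
pos=11: emit STR "ok" (now at pos=15)
pos=15: emit ID 'tmp' (now at pos=18)
DONE. 6 tokens: [NUM, EQ, STR, STR, STR, ID]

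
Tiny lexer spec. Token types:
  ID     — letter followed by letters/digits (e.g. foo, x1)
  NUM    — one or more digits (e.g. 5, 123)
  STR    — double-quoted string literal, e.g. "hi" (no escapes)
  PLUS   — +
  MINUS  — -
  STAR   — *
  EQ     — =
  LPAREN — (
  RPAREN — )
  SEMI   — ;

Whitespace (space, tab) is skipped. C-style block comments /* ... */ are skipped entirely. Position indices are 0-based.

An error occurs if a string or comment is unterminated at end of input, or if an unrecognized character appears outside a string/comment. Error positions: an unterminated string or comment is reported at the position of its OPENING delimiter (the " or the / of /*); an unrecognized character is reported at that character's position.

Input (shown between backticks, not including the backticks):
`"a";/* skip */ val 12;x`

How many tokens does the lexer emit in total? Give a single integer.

Answer: 6

Derivation:
pos=0: enter STRING mode
pos=0: emit STR "a" (now at pos=3)
pos=3: emit SEMI ';'
pos=4: enter COMMENT mode (saw '/*')
exit COMMENT mode (now at pos=14)
pos=15: emit ID 'val' (now at pos=18)
pos=19: emit NUM '12' (now at pos=21)
pos=21: emit SEMI ';'
pos=22: emit ID 'x' (now at pos=23)
DONE. 6 tokens: [STR, SEMI, ID, NUM, SEMI, ID]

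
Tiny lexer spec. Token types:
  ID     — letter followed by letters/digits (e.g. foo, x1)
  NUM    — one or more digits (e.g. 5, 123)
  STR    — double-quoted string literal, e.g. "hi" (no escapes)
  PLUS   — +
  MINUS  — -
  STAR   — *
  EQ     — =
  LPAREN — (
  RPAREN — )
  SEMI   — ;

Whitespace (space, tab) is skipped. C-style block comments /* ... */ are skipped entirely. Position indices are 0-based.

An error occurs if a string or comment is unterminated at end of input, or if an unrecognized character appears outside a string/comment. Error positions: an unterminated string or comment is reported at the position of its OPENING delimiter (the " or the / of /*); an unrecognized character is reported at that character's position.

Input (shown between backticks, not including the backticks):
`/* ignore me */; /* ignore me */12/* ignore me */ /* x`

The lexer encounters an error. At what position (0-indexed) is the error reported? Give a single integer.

Answer: 50

Derivation:
pos=0: enter COMMENT mode (saw '/*')
exit COMMENT mode (now at pos=15)
pos=15: emit SEMI ';'
pos=17: enter COMMENT mode (saw '/*')
exit COMMENT mode (now at pos=32)
pos=32: emit NUM '12' (now at pos=34)
pos=34: enter COMMENT mode (saw '/*')
exit COMMENT mode (now at pos=49)
pos=50: enter COMMENT mode (saw '/*')
pos=50: ERROR — unterminated comment (reached EOF)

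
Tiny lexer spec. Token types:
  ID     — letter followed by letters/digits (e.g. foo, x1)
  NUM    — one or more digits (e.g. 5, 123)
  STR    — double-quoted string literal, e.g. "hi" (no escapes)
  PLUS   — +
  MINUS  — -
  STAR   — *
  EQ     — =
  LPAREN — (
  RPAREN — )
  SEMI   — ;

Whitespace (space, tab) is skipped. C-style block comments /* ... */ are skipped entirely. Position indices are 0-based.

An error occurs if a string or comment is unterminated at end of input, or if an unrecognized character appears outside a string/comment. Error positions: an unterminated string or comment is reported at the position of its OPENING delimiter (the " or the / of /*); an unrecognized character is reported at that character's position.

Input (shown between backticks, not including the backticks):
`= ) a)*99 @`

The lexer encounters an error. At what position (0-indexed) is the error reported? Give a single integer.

Answer: 10

Derivation:
pos=0: emit EQ '='
pos=2: emit RPAREN ')'
pos=4: emit ID 'a' (now at pos=5)
pos=5: emit RPAREN ')'
pos=6: emit STAR '*'
pos=7: emit NUM '99' (now at pos=9)
pos=10: ERROR — unrecognized char '@'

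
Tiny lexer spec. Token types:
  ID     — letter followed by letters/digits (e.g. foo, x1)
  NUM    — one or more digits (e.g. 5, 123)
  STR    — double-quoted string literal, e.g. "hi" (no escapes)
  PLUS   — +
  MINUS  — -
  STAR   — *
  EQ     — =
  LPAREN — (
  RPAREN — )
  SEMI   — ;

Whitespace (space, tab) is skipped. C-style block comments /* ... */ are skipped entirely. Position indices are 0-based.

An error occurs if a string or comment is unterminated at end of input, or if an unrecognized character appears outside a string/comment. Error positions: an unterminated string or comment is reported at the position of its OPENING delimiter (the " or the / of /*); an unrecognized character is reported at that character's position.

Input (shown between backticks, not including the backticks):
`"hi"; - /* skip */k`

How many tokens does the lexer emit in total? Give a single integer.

Answer: 4

Derivation:
pos=0: enter STRING mode
pos=0: emit STR "hi" (now at pos=4)
pos=4: emit SEMI ';'
pos=6: emit MINUS '-'
pos=8: enter COMMENT mode (saw '/*')
exit COMMENT mode (now at pos=18)
pos=18: emit ID 'k' (now at pos=19)
DONE. 4 tokens: [STR, SEMI, MINUS, ID]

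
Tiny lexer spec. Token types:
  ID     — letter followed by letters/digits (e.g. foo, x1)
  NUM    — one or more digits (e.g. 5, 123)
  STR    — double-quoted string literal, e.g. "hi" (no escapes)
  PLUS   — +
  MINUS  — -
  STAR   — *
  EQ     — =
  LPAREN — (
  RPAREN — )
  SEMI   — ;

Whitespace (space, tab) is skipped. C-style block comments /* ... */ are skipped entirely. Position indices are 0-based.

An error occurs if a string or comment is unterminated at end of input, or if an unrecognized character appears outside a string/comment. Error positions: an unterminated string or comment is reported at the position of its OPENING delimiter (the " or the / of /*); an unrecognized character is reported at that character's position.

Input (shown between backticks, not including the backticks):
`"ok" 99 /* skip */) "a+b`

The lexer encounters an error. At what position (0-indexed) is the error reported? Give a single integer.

Answer: 20

Derivation:
pos=0: enter STRING mode
pos=0: emit STR "ok" (now at pos=4)
pos=5: emit NUM '99' (now at pos=7)
pos=8: enter COMMENT mode (saw '/*')
exit COMMENT mode (now at pos=18)
pos=18: emit RPAREN ')'
pos=20: enter STRING mode
pos=20: ERROR — unterminated string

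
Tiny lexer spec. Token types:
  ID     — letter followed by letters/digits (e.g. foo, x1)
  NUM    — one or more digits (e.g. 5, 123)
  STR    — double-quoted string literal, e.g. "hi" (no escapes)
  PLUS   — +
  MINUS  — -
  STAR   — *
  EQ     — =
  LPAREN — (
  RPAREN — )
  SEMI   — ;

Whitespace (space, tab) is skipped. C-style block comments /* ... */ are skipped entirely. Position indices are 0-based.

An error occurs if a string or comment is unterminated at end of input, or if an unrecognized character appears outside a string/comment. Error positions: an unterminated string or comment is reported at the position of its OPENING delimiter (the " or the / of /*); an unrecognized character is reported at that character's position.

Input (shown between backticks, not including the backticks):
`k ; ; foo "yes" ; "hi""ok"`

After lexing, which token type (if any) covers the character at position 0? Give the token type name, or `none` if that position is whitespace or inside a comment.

Answer: ID

Derivation:
pos=0: emit ID 'k' (now at pos=1)
pos=2: emit SEMI ';'
pos=4: emit SEMI ';'
pos=6: emit ID 'foo' (now at pos=9)
pos=10: enter STRING mode
pos=10: emit STR "yes" (now at pos=15)
pos=16: emit SEMI ';'
pos=18: enter STRING mode
pos=18: emit STR "hi" (now at pos=22)
pos=22: enter STRING mode
pos=22: emit STR "ok" (now at pos=26)
DONE. 8 tokens: [ID, SEMI, SEMI, ID, STR, SEMI, STR, STR]
Position 0: char is 'k' -> ID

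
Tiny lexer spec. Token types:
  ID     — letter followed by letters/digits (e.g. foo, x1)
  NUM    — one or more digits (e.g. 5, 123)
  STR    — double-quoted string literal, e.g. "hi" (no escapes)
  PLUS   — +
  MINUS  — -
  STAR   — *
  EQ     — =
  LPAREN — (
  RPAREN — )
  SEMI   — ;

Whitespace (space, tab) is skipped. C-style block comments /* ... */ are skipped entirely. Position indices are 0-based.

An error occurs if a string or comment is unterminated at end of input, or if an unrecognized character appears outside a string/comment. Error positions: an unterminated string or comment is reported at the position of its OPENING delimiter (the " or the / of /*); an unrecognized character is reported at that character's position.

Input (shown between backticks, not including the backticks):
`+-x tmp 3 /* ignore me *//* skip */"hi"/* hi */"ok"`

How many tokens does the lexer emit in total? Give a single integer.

pos=0: emit PLUS '+'
pos=1: emit MINUS '-'
pos=2: emit ID 'x' (now at pos=3)
pos=4: emit ID 'tmp' (now at pos=7)
pos=8: emit NUM '3' (now at pos=9)
pos=10: enter COMMENT mode (saw '/*')
exit COMMENT mode (now at pos=25)
pos=25: enter COMMENT mode (saw '/*')
exit COMMENT mode (now at pos=35)
pos=35: enter STRING mode
pos=35: emit STR "hi" (now at pos=39)
pos=39: enter COMMENT mode (saw '/*')
exit COMMENT mode (now at pos=47)
pos=47: enter STRING mode
pos=47: emit STR "ok" (now at pos=51)
DONE. 7 tokens: [PLUS, MINUS, ID, ID, NUM, STR, STR]

Answer: 7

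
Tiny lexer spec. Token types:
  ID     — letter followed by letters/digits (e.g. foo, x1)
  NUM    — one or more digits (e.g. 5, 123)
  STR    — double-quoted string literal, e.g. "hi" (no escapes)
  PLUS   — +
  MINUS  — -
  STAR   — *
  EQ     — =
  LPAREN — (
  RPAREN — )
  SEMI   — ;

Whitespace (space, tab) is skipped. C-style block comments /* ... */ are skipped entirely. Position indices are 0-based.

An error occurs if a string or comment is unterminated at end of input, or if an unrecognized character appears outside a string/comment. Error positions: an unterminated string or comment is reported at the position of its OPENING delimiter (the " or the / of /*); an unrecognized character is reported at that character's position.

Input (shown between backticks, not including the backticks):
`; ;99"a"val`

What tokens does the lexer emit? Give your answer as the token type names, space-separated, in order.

Answer: SEMI SEMI NUM STR ID

Derivation:
pos=0: emit SEMI ';'
pos=2: emit SEMI ';'
pos=3: emit NUM '99' (now at pos=5)
pos=5: enter STRING mode
pos=5: emit STR "a" (now at pos=8)
pos=8: emit ID 'val' (now at pos=11)
DONE. 5 tokens: [SEMI, SEMI, NUM, STR, ID]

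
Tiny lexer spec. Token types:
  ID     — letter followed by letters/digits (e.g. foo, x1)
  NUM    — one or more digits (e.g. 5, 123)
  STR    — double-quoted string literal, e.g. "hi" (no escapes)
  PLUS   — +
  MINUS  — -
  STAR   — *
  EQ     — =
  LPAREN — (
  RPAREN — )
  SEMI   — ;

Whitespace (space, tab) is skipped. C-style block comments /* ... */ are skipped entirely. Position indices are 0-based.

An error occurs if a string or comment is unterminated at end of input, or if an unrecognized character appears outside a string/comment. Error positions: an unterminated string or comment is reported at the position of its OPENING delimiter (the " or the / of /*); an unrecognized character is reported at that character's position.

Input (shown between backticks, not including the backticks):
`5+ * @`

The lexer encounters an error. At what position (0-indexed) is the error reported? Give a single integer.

pos=0: emit NUM '5' (now at pos=1)
pos=1: emit PLUS '+'
pos=3: emit STAR '*'
pos=5: ERROR — unrecognized char '@'

Answer: 5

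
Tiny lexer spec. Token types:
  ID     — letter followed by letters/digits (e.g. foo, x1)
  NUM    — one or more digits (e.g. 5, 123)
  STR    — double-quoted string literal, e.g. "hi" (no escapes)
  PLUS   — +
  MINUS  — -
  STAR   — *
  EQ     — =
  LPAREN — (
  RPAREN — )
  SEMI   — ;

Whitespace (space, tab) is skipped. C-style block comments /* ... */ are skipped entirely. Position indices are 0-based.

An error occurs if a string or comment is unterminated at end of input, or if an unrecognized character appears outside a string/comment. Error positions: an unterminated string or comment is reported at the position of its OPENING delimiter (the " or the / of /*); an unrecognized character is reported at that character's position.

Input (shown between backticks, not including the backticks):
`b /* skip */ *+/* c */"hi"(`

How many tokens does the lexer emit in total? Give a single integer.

Answer: 5

Derivation:
pos=0: emit ID 'b' (now at pos=1)
pos=2: enter COMMENT mode (saw '/*')
exit COMMENT mode (now at pos=12)
pos=13: emit STAR '*'
pos=14: emit PLUS '+'
pos=15: enter COMMENT mode (saw '/*')
exit COMMENT mode (now at pos=22)
pos=22: enter STRING mode
pos=22: emit STR "hi" (now at pos=26)
pos=26: emit LPAREN '('
DONE. 5 tokens: [ID, STAR, PLUS, STR, LPAREN]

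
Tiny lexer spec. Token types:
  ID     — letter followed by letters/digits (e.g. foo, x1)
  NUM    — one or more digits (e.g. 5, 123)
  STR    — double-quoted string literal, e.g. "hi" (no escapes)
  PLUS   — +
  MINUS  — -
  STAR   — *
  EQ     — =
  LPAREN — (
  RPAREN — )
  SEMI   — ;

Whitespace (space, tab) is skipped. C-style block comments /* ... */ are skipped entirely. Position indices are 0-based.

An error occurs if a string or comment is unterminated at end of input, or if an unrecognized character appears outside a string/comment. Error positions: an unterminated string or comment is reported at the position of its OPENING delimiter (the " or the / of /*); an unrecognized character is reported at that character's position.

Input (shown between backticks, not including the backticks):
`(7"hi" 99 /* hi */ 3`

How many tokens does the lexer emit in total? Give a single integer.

Answer: 5

Derivation:
pos=0: emit LPAREN '('
pos=1: emit NUM '7' (now at pos=2)
pos=2: enter STRING mode
pos=2: emit STR "hi" (now at pos=6)
pos=7: emit NUM '99' (now at pos=9)
pos=10: enter COMMENT mode (saw '/*')
exit COMMENT mode (now at pos=18)
pos=19: emit NUM '3' (now at pos=20)
DONE. 5 tokens: [LPAREN, NUM, STR, NUM, NUM]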